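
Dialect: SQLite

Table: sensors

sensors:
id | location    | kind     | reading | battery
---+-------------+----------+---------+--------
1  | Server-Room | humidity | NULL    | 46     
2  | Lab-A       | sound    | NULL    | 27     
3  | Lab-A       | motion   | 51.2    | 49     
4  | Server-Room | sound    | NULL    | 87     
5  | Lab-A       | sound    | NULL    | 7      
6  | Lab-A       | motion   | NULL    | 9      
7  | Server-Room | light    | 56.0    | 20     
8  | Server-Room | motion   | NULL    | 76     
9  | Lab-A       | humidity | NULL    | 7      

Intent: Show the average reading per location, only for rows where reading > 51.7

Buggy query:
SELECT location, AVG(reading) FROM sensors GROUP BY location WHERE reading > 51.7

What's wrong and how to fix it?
Bug: WHERE cannot follow GROUP BY

Fix: Place WHERE between FROM and GROUP BY

Corrected query:
SELECT location, AVG(reading) FROM sensors WHERE reading > 51.7 GROUP BY location

Result:
location    | AVG(reading)
------------+-------------
Server-Room | 56          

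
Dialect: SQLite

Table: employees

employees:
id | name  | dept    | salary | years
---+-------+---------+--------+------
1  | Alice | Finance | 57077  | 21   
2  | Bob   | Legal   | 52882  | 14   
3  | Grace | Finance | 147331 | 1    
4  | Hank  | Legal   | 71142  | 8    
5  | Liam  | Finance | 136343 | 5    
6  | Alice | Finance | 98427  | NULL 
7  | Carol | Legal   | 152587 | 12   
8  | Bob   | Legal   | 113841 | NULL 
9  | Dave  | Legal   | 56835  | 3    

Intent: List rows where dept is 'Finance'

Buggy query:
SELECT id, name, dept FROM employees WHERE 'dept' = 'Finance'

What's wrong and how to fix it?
Bug: Single quotes denote string literals in SQL; the column name is being compared as a constant string

Fix: Reference the column as dept without single quotes

Corrected query:
SELECT id, name, dept FROM employees WHERE dept = 'Finance'

Result:
id | name  | dept   
---+-------+--------
1  | Alice | Finance
3  | Grace | Finance
5  | Liam  | Finance
6  | Alice | Finance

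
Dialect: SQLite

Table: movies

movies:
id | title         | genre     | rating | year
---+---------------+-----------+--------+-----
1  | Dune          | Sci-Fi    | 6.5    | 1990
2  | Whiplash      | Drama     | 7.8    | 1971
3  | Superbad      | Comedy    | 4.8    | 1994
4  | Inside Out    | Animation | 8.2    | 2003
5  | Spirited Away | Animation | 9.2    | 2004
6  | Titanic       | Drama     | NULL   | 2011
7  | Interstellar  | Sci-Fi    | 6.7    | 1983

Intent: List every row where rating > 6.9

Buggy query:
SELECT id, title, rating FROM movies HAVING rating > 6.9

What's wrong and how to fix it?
Bug: HAVING filters the output of aggregation, but this query has no GROUP BY and no aggregate functions, so SQLite rejects it (HAVING clause on a non-aggregate query); the condition here is per row

Fix: Replace HAVING with WHERE since the condition applies to individual rows

Corrected query:
SELECT id, title, rating FROM movies WHERE rating > 6.9

Result:
id | title         | rating
---+---------------+-------
2  | Whiplash      | 7.8   
4  | Inside Out    | 8.2   
5  | Spirited Away | 9.2   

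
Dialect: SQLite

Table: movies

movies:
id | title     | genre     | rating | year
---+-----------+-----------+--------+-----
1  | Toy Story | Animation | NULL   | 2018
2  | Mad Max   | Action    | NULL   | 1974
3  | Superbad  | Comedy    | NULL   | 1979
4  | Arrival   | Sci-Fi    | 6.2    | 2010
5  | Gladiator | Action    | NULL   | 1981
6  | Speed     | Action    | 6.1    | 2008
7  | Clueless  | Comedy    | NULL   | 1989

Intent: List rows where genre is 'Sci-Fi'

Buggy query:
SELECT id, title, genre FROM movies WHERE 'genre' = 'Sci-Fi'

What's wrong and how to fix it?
Bug: Single quotes denote string literals in SQL; the column name is being compared as a constant string

Fix: Reference the column as genre without single quotes

Corrected query:
SELECT id, title, genre FROM movies WHERE genre = 'Sci-Fi'

Result:
id | title   | genre 
---+---------+-------
4  | Arrival | Sci-Fi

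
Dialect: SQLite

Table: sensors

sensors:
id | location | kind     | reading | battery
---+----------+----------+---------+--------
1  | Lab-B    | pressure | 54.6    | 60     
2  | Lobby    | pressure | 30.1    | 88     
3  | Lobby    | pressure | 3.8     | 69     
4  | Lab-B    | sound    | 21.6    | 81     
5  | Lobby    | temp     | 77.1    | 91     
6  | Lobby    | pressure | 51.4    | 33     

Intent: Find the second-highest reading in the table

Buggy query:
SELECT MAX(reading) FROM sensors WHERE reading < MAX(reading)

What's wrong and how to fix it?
Bug: MAX(reading) on the right of the comparison is an aggregate-in-WHERE error

Fix: Compute the overall MAX in a subquery, then take MAX of rows below it

Corrected query:
SELECT MAX(reading) FROM sensors WHERE reading < (SELECT MAX(reading) FROM sensors)

Result:
MAX(reading)
------------
54.6        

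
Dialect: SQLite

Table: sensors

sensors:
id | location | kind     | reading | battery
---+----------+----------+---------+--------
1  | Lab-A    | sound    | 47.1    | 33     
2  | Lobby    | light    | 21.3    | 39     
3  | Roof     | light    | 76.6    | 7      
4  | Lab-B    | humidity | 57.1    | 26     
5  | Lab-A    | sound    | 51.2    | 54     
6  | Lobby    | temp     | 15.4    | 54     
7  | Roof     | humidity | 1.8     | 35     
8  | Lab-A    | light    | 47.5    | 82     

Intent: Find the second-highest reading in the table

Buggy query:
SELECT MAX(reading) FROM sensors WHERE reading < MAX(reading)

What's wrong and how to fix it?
Bug: The inner MAX is an aggregate inside WHERE, which is not allowed

Fix: Put the inner MAX in a scalar subquery

Corrected query:
SELECT MAX(reading) FROM sensors WHERE reading < (SELECT MAX(reading) FROM sensors)

Result:
MAX(reading)
------------
57.1        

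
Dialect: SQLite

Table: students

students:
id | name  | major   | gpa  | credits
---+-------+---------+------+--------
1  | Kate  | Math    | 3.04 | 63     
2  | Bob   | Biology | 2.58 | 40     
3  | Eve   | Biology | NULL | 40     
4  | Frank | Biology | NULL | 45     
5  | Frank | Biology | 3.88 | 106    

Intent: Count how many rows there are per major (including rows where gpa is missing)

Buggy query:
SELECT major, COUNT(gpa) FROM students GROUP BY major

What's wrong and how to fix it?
Bug: COUNT(column) counts non-NULL values only; rows with NULL gpa aren't counted

Fix: Use COUNT(*) to count all rows regardless of NULL

Corrected query:
SELECT major, COUNT(*) FROM students GROUP BY major

Result:
major   | COUNT(*)
--------+---------
Biology | 4       
Math    | 1       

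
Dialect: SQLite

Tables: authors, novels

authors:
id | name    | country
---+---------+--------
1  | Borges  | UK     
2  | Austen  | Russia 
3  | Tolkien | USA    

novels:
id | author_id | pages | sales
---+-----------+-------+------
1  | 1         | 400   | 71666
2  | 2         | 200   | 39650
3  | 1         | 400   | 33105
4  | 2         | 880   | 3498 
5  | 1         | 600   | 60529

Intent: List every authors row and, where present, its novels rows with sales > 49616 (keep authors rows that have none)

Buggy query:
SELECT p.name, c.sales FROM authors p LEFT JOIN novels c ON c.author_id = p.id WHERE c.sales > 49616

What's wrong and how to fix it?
Bug: Filtering c.sales in WHERE discards the NULL rows produced by LEFT JOIN, turning it into an inner join

Fix: Move the right-table condition into the ON clause so unmatched parents are kept

Corrected query:
SELECT p.name, c.sales FROM authors p LEFT JOIN novels c ON c.author_id = p.id AND c.sales > 49616

Result:
name    | sales
--------+------
Borges  | 60529
Borges  | 71666
Austen  | NULL 
Tolkien | NULL 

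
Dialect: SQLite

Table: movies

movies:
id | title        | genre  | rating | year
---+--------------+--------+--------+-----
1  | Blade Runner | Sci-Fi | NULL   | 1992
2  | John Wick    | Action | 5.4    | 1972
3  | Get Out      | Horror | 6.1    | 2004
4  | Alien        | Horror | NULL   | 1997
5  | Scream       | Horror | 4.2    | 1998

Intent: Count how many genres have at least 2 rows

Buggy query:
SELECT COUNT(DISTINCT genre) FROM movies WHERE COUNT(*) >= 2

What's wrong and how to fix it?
Bug: WHERE filters individual rows, not groups, so a group-level COUNT is invalid there

Fix: Group first with HAVING COUNT(*) >= 2, then COUNT the resulting groups

Corrected query:
SELECT COUNT(*) FROM (SELECT genre FROM movies GROUP BY genre HAVING COUNT(*) >= 2)

Result:
COUNT(*)
--------
1       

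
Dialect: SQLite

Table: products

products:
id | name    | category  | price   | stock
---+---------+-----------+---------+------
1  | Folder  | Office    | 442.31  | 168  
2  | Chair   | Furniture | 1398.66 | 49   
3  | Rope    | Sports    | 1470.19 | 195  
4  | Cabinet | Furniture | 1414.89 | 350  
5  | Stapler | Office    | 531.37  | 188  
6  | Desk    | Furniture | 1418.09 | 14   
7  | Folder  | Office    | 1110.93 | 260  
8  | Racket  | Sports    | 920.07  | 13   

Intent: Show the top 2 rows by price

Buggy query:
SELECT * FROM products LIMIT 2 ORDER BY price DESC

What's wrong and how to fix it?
Bug: ORDER BY cannot follow LIMIT; LIMIT is the final clause

Fix: Sort with ORDER BY, then apply LIMIT

Corrected query:
SELECT * FROM products ORDER BY price DESC LIMIT 2

Result:
id | name | category  | price   | stock
---+------+-----------+---------+------
3  | Rope | Sports    | 1470.19 | 195  
6  | Desk | Furniture | 1418.09 | 14   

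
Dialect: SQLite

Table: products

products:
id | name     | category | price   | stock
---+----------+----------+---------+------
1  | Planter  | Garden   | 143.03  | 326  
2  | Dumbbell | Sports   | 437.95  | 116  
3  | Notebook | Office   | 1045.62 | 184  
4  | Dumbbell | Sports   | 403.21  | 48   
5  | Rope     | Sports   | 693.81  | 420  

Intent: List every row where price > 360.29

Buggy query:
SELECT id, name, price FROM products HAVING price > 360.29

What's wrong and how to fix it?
Bug: This is a non-aggregate query (no GROUP BY, no aggregates), so in SQLite the HAVING clause is invalid here; a row-level condition belongs in WHERE

Fix: Use WHERE for row-level filtering

Corrected query:
SELECT id, name, price FROM products WHERE price > 360.29

Result:
id | name     | price  
---+----------+--------
2  | Dumbbell | 437.95 
3  | Notebook | 1045.62
4  | Dumbbell | 403.21 
5  | Rope     | 693.81 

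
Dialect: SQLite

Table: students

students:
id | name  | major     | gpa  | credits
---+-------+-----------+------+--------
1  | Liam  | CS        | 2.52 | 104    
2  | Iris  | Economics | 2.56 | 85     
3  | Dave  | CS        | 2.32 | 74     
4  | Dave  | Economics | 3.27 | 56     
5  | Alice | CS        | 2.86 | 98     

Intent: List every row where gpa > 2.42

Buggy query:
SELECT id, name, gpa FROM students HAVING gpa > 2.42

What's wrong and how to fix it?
Bug: This is a non-aggregate query (no GROUP BY, no aggregates), so in SQLite the HAVING clause is invalid here; a row-level condition belongs in WHERE

Fix: Use WHERE for row-level filtering

Corrected query:
SELECT id, name, gpa FROM students WHERE gpa > 2.42

Result:
id | name  | gpa 
---+-------+-----
1  | Liam  | 2.52
2  | Iris  | 2.56
4  | Dave  | 3.27
5  | Alice | 2.86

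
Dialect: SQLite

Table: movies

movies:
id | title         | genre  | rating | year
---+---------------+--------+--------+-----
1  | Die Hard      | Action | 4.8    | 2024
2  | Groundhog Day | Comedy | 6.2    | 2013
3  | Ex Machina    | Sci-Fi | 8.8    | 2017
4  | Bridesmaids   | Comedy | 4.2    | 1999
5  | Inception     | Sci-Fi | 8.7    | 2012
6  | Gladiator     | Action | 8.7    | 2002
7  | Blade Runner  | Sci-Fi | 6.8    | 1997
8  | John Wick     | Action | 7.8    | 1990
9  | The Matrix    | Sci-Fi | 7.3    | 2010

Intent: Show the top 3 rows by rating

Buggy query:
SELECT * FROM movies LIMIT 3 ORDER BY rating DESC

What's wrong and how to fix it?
Bug: LIMIT must come after ORDER BY

Fix: Sort with ORDER BY, then apply LIMIT

Corrected query:
SELECT * FROM movies ORDER BY rating DESC LIMIT 3

Result:
id | title      | genre  | rating | year
---+------------+--------+--------+-----
3  | Ex Machina | Sci-Fi | 8.8    | 2017
5  | Inception  | Sci-Fi | 8.7    | 2012
6  | Gladiator  | Action | 8.7    | 2002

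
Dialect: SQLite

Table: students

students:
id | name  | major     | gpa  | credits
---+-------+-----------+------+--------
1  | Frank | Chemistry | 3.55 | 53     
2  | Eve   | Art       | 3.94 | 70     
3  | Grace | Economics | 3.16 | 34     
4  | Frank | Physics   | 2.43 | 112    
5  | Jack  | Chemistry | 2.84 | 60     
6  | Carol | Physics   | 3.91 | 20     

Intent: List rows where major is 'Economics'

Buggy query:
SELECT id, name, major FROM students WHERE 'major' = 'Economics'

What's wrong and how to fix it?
Bug: Single quotes denote string literals in SQL; the column name is being compared as a constant string

Fix: Remove the quotes around the column name (or use double quotes for an identifier)

Corrected query:
SELECT id, name, major FROM students WHERE major = 'Economics'

Result:
id | name  | major    
---+-------+----------
3  | Grace | Economics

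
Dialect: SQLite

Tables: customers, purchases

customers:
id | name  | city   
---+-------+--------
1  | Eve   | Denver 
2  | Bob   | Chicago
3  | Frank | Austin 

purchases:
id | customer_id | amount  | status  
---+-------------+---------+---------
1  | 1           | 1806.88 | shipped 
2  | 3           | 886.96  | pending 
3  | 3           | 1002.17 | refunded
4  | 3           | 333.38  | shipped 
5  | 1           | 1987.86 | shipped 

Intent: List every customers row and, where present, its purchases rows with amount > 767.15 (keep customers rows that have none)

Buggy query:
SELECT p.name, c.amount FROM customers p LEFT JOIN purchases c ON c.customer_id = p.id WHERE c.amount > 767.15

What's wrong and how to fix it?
Bug: Filtering c.amount in WHERE discards the NULL rows produced by LEFT JOIN, turning it into an inner join

Fix: Put 'c.amount > 767.15' in the JOIN's ON clause instead of WHERE

Corrected query:
SELECT p.name, c.amount FROM customers p LEFT JOIN purchases c ON c.customer_id = p.id AND c.amount > 767.15

Result:
name  | amount 
------+--------
Eve   | 1806.88
Eve   | 1987.86
Bob   | NULL   
Frank | 886.96 
Frank | 1002.17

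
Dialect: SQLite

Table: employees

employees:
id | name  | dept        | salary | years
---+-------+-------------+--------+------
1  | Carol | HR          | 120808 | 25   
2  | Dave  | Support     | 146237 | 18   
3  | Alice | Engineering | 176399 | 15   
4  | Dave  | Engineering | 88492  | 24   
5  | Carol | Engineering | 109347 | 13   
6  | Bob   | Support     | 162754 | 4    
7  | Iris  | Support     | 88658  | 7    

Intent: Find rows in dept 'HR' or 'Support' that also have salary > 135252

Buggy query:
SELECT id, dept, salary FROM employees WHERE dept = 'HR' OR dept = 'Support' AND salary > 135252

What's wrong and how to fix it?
Bug: Without parentheses, AND is evaluated before OR, so the salary filter only applies to the 'Support' branch

Fix: Add parentheses around the OR so the AND applies to both alternatives

Corrected query:
SELECT id, dept, salary FROM employees WHERE (dept = 'HR' OR dept = 'Support') AND salary > 135252

Result:
id | dept    | salary
---+---------+-------
2  | Support | 146237
6  | Support | 162754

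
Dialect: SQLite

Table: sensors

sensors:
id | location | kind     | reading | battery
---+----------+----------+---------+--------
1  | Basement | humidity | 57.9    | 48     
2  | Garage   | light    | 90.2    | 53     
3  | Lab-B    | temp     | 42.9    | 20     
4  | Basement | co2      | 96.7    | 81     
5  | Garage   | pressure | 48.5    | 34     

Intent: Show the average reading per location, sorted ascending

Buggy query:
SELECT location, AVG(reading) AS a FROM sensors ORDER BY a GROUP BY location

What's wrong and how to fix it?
Bug: ORDER BY appears before GROUP BY; SQL clause order requires GROUP BY first

Fix: Reorder: SELECT … FROM … GROUP BY … ORDER BY …

Corrected query:
SELECT location, AVG(reading) AS a FROM sensors GROUP BY location ORDER BY a

Result:
location | a    
---------+------
Lab-B    | 42.9 
Garage   | 69.35
Basement | 77.3 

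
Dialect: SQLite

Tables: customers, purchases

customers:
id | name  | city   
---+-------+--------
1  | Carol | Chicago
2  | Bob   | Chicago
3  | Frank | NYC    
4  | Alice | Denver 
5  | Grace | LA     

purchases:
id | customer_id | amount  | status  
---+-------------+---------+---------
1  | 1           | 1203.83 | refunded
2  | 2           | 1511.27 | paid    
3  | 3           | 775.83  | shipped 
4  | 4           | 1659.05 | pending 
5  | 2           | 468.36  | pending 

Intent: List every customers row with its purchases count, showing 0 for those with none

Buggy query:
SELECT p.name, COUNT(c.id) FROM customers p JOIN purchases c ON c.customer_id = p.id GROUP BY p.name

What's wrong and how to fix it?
Bug: INNER JOIN drops customers rows that have no matching purchases rows

Fix: Switch to LEFT JOIN to retain unmatched parent rows

Corrected query:
SELECT p.name, COUNT(c.id) FROM customers p LEFT JOIN purchases c ON c.customer_id = p.id GROUP BY p.name

Result:
name  | COUNT(c.id)
------+------------
Alice | 1          
Bob   | 2          
Carol | 1          
Frank | 1          
Grace | 0          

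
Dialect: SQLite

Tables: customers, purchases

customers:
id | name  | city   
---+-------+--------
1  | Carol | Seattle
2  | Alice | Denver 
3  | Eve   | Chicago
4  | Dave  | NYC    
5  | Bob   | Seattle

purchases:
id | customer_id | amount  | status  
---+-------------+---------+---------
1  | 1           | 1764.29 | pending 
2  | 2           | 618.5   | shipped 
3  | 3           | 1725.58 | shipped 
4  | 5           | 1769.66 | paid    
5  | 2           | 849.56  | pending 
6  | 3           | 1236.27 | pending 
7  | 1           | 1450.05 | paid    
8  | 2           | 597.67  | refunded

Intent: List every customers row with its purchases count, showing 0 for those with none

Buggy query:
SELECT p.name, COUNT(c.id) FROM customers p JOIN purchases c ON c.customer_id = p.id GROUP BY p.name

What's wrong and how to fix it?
Bug: INNER JOIN drops customers rows that have no matching purchases rows

Fix: Use LEFT JOIN so parents without children still appear (COUNT(c.id) gives 0)

Corrected query:
SELECT p.name, COUNT(c.id) FROM customers p LEFT JOIN purchases c ON c.customer_id = p.id GROUP BY p.name

Result:
name  | COUNT(c.id)
------+------------
Alice | 3          
Bob   | 1          
Carol | 2          
Dave  | 0          
Eve   | 2          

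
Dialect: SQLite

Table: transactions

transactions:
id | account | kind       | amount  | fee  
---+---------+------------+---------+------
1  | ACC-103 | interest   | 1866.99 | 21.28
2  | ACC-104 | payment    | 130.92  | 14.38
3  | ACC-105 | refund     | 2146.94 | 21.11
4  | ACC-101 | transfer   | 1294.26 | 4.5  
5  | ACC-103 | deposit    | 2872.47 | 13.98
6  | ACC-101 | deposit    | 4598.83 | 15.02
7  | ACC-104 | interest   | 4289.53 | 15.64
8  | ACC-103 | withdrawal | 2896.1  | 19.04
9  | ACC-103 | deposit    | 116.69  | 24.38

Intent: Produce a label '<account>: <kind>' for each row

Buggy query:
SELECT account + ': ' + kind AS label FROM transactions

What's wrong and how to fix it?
Bug: '+' is numeric addition; on text columns SQLite converts them to 0 instead of concatenating

Fix: Use the || operator for string concatenation

Corrected query:
SELECT account || ': ' || kind AS label FROM transactions

Result:
label              
-------------------
ACC-103: interest  
ACC-104: payment   
ACC-105: refund    
ACC-101: transfer  
ACC-103: deposit   
ACC-101: deposit   
ACC-104: interest  
ACC-103: withdrawal
ACC-103: deposit   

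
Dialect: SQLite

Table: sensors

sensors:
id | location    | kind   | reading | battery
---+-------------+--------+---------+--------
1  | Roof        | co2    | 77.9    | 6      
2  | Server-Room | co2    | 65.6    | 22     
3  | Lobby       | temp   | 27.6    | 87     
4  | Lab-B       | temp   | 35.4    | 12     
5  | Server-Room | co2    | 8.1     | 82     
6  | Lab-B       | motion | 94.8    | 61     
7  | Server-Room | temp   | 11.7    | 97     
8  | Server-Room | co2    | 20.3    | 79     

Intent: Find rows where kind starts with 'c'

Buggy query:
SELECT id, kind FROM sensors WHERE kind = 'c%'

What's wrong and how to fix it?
Bug: Wildcards only work with LIKE; '=' treats '%' as a literal character

Fix: Replace '=' with LIKE so 'c%' is treated as a pattern

Corrected query:
SELECT id, kind FROM sensors WHERE kind LIKE 'c%'

Result:
id | kind
---+-----
1  | co2 
2  | co2 
5  | co2 
8  | co2 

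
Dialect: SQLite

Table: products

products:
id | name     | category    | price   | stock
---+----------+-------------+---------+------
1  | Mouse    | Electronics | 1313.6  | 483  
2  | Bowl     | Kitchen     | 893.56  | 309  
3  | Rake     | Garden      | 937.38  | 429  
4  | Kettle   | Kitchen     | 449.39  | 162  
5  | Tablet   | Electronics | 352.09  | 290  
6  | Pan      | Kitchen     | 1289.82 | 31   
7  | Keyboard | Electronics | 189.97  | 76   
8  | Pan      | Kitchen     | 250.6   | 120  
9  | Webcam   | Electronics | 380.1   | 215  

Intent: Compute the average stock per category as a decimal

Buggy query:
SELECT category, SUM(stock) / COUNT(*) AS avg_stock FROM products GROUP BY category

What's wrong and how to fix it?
Bug: SUM(stock) and COUNT(*) are both integers; the division truncates the fractional part

Fix: Multiply by 1.0 (or CAST to REAL) to force floating-point division

Corrected query:
SELECT category, SUM(stock) * 1.0 / COUNT(*) AS avg_stock FROM products GROUP BY category

Result:
category    | avg_stock
------------+----------
Electronics | 266      
Garden      | 429      
Kitchen     | 155.5    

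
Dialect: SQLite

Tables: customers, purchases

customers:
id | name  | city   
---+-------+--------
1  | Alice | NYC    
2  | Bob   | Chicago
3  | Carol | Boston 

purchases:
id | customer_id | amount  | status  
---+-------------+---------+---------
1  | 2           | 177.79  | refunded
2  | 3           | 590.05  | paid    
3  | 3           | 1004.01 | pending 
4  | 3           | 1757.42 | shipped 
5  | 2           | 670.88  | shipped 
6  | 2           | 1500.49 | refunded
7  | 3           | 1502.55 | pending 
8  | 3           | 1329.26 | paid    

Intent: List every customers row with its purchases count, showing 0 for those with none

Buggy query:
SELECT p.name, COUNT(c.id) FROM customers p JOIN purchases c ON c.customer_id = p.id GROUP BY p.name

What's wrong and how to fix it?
Bug: INNER JOIN drops customers rows that have no matching purchases rows

Fix: Switch to LEFT JOIN to retain unmatched parent rows

Corrected query:
SELECT p.name, COUNT(c.id) FROM customers p LEFT JOIN purchases c ON c.customer_id = p.id GROUP BY p.name

Result:
name  | COUNT(c.id)
------+------------
Alice | 0          
Bob   | 3          
Carol | 5          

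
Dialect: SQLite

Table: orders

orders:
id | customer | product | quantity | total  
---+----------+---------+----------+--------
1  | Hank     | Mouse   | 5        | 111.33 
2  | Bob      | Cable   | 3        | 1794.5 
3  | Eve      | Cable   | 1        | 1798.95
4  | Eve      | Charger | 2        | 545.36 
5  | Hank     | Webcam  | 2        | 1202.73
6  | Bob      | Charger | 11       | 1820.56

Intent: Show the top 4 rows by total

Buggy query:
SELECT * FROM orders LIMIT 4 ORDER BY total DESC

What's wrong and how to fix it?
Bug: ORDER BY cannot follow LIMIT; LIMIT is the final clause

Fix: Swap the clauses: ORDER BY first, then LIMIT

Corrected query:
SELECT * FROM orders ORDER BY total DESC LIMIT 4

Result:
id | customer | product | quantity | total  
---+----------+---------+----------+--------
6  | Bob      | Charger | 11       | 1820.56
3  | Eve      | Cable   | 1        | 1798.95
2  | Bob      | Cable   | 3        | 1794.5 
5  | Hank     | Webcam  | 2        | 1202.73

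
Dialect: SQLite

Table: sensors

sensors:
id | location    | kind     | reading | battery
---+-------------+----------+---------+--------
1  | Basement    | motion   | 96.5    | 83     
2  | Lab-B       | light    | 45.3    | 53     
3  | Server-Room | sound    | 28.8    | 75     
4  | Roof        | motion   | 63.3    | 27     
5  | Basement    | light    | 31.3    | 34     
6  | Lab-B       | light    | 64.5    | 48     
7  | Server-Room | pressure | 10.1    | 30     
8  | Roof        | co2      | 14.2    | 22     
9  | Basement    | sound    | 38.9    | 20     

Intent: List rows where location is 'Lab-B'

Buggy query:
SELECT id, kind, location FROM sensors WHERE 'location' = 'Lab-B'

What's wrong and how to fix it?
Bug: 'location' in single quotes is a string literal, not the column; the comparison is literal-vs-literal and never true

Fix: Reference the column as location without single quotes

Corrected query:
SELECT id, kind, location FROM sensors WHERE location = 'Lab-B'

Result:
id | kind  | location
---+-------+---------
2  | light | Lab-B   
6  | light | Lab-B   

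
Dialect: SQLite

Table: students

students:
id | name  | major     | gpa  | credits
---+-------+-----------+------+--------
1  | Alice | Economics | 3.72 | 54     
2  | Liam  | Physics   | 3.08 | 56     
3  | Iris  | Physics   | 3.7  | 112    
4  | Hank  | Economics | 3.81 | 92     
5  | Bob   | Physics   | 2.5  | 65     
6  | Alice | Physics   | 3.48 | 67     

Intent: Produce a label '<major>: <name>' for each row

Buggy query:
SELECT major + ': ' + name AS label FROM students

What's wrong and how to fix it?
Bug: SQLite uses || for string concatenation; + coerces text to numbers (yielding 0)

Fix: Use the || operator for string concatenation

Corrected query:
SELECT major || ': ' || name AS label FROM students

Result:
label           
----------------
Economics: Alice
Physics: Liam   
Physics: Iris   
Economics: Hank 
Physics: Bob    
Physics: Alice  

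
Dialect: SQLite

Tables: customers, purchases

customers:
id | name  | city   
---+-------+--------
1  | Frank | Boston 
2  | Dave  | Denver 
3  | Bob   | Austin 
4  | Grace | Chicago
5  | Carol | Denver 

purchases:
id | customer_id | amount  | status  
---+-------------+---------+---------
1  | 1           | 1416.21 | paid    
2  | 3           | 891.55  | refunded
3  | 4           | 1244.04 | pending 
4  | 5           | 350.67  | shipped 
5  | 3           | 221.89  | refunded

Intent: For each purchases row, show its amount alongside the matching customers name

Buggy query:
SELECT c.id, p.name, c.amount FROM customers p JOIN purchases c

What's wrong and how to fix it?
Bug: Missing join condition: each purchases row is matched to all customers rows instead of just its own

Fix: Add ON c.customer_id = p.id to the JOIN

Corrected query:
SELECT c.id, p.name, c.amount FROM customers p JOIN purchases c ON c.customer_id = p.id

Result:
id | name  | amount 
---+-------+--------
1  | Frank | 1416.21
2  | Bob   | 891.55 
3  | Grace | 1244.04
4  | Carol | 350.67 
5  | Bob   | 221.89 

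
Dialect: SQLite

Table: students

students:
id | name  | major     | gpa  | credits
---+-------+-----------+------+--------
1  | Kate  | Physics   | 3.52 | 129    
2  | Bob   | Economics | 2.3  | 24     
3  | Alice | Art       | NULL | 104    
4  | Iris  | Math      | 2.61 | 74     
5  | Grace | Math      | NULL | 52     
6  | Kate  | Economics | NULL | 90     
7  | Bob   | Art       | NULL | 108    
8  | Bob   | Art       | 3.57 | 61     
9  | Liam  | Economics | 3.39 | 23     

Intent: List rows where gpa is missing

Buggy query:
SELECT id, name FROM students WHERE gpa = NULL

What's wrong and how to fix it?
Bug: Comparing to NULL with '=' never matches; NULL = NULL is unknown, not true

Fix: Use IS NULL to test for NULL

Corrected query:
SELECT id, name FROM students WHERE gpa IS NULL

Result:
id | name 
---+------
3  | Alice
5  | Grace
6  | Kate 
7  | Bob  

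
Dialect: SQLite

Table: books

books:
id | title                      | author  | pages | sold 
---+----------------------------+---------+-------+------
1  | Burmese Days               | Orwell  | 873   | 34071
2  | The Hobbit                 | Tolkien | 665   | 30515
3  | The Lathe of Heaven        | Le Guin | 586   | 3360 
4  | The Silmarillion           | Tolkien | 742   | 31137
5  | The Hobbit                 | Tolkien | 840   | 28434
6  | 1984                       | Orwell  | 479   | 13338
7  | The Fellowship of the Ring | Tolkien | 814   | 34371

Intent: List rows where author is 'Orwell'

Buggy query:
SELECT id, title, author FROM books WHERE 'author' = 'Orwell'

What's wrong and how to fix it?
Bug: 'author' in single quotes is a string literal, not the column; the comparison is literal-vs-literal and never true

Fix: Remove the quotes around the column name (or use double quotes for an identifier)

Corrected query:
SELECT id, title, author FROM books WHERE author = 'Orwell'

Result:
id | title        | author
---+--------------+-------
1  | Burmese Days | Orwell
6  | 1984         | Orwell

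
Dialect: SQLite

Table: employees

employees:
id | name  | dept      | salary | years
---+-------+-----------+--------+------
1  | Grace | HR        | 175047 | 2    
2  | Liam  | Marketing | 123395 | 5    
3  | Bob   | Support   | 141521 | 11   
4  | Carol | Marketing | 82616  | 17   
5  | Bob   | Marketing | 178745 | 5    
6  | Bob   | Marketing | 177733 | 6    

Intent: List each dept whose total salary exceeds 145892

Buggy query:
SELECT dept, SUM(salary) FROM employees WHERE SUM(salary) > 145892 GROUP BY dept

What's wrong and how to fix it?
Bug: WHERE runs before GROUP BY, so aggregates aren't available there

Fix: Use HAVING (which filters groups after aggregation) instead of WHERE

Corrected query:
SELECT dept, SUM(salary) FROM employees GROUP BY dept HAVING SUM(salary) > 145892

Result:
dept      | SUM(salary)
----------+------------
HR        | 175047     
Marketing | 562489     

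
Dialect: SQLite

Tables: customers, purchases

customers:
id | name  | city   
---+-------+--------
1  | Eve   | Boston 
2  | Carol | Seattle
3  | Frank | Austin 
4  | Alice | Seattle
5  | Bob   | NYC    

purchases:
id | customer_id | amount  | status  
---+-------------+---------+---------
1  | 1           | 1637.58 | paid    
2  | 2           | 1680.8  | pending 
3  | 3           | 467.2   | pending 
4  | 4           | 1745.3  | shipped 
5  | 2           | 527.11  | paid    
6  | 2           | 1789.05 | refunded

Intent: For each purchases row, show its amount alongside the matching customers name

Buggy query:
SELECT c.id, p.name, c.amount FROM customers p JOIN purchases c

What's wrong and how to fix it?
Bug: Missing join condition: each purchases row is matched to all customers rows instead of just its own

Fix: Specify the join condition linking the foreign key to the parent id

Corrected query:
SELECT c.id, p.name, c.amount FROM customers p JOIN purchases c ON c.customer_id = p.id

Result:
id | name  | amount 
---+-------+--------
1  | Eve   | 1637.58
2  | Carol | 1680.8 
3  | Frank | 467.2  
4  | Alice | 1745.3 
5  | Carol | 527.11 
6  | Carol | 1789.05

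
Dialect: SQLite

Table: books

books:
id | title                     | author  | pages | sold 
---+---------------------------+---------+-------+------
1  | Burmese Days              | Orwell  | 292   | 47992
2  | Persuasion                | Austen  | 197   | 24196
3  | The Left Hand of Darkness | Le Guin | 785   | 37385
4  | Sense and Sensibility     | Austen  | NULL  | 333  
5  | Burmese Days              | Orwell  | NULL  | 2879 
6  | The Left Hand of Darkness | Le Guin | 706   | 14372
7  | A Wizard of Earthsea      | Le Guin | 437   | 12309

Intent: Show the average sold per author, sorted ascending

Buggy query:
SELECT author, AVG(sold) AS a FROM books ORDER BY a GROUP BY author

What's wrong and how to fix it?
Bug: ORDER BY appears before GROUP BY; SQL clause order requires GROUP BY first

Fix: Move ORDER BY to the end, after GROUP BY

Corrected query:
SELECT author, AVG(sold) AS a FROM books GROUP BY author ORDER BY a

Result:
author  | a           
--------+-------------
Austen  | 12264.5     
Le Guin | 21355.333333
Orwell  | 25435.5     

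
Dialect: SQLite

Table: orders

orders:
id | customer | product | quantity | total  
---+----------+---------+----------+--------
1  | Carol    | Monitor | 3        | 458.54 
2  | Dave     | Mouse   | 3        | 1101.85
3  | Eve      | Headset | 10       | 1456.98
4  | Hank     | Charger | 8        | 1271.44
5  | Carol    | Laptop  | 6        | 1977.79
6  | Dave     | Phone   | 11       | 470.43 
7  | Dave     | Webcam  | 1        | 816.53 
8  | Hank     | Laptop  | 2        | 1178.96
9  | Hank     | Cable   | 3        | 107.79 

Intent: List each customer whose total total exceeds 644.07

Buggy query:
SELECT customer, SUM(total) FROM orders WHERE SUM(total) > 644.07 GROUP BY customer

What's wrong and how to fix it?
Bug: SUM(total) is an aggregate, but WHERE filters rows before aggregation

Fix: Use HAVING (which filters groups after aggregation) instead of WHERE

Corrected query:
SELECT customer, SUM(total) FROM orders GROUP BY customer HAVING SUM(total) > 644.07

Result:
customer | SUM(total)
---------+-----------
Carol    | 2436.33   
Dave     | 2388.81   
Eve      | 1456.98   
Hank     | 2558.19   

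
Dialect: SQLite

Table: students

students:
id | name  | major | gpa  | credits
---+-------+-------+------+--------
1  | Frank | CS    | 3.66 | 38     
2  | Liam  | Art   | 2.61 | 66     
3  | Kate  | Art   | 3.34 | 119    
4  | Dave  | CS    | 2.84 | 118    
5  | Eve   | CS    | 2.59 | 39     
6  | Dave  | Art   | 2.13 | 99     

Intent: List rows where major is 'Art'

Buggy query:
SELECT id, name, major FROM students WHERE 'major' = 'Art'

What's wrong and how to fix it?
Bug: 'major' in single quotes is a string literal, not the column; the comparison is literal-vs-literal and never true

Fix: Reference the column as major without single quotes

Corrected query:
SELECT id, name, major FROM students WHERE major = 'Art'

Result:
id | name | major
---+------+------
2  | Liam | Art  
3  | Kate | Art  
6  | Dave | Art  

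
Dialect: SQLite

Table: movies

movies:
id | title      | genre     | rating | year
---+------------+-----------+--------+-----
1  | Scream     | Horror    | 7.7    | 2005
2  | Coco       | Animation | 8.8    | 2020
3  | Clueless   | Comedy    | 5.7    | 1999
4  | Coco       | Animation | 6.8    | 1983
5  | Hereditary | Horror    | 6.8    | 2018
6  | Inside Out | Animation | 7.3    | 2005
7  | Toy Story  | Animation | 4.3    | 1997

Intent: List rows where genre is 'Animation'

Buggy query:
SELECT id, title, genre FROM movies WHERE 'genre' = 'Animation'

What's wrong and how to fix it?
Bug: 'genre' in single quotes is a string literal, not the column; the comparison is literal-vs-literal and never true

Fix: Reference the column as genre without single quotes

Corrected query:
SELECT id, title, genre FROM movies WHERE genre = 'Animation'

Result:
id | title      | genre    
---+------------+----------
2  | Coco       | Animation
4  | Coco       | Animation
6  | Inside Out | Animation
7  | Toy Story  | Animation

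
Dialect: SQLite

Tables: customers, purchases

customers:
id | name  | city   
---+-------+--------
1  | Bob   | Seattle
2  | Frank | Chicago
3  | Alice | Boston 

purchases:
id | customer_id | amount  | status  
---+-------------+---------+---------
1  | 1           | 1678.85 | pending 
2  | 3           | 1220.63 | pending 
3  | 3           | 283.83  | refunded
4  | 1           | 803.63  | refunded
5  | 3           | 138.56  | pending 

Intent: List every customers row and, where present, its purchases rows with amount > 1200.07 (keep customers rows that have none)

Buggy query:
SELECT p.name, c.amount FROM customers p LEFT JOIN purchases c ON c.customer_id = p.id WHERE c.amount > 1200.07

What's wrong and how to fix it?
Bug: A WHERE condition on the right-hand table after LEFT JOIN drops unmatched parents

Fix: Put 'c.amount > 1200.07' in the JOIN's ON clause instead of WHERE

Corrected query:
SELECT p.name, c.amount FROM customers p LEFT JOIN purchases c ON c.customer_id = p.id AND c.amount > 1200.07

Result:
name  | amount 
------+--------
Bob   | 1678.85
Frank | NULL   
Alice | 1220.63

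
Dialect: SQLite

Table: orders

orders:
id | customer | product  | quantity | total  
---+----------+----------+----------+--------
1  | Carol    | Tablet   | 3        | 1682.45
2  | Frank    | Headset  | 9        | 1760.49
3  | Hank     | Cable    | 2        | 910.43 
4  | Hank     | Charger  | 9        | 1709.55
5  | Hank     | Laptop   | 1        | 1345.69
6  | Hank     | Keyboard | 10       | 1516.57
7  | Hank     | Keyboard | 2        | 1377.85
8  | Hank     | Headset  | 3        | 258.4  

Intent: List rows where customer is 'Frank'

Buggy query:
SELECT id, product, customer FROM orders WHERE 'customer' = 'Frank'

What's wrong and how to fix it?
Bug: Single quotes denote string literals in SQL; the column name is being compared as a constant string

Fix: Reference the column as customer without single quotes

Corrected query:
SELECT id, product, customer FROM orders WHERE customer = 'Frank'

Result:
id | product | customer
---+---------+---------
2  | Headset | Frank   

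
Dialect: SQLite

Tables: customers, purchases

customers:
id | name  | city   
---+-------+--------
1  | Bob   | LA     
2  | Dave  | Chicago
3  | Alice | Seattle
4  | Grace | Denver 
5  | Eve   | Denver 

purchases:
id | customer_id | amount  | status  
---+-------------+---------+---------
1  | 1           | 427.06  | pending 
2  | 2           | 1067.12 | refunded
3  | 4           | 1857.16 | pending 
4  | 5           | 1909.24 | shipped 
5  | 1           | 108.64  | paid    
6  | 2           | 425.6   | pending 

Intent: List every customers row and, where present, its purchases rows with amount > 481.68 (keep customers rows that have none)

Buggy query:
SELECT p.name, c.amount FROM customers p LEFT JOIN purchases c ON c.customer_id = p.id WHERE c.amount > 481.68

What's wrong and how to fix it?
Bug: Filtering c.amount in WHERE discards the NULL rows produced by LEFT JOIN, turning it into an inner join

Fix: Put 'c.amount > 481.68' in the JOIN's ON clause instead of WHERE

Corrected query:
SELECT p.name, c.amount FROM customers p LEFT JOIN purchases c ON c.customer_id = p.id AND c.amount > 481.68

Result:
name  | amount 
------+--------
Bob   | NULL   
Dave  | 1067.12
Alice | NULL   
Grace | 1857.16
Eve   | 1909.24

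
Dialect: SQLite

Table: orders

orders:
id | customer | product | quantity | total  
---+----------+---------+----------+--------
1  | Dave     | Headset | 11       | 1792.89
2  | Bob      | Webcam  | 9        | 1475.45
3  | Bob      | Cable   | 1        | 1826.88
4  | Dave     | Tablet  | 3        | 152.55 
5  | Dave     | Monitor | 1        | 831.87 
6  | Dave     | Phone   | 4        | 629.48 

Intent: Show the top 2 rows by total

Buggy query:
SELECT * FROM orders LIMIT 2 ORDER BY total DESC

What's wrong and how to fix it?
Bug: ORDER BY cannot follow LIMIT; LIMIT is the final clause

Fix: Sort with ORDER BY, then apply LIMIT

Corrected query:
SELECT * FROM orders ORDER BY total DESC LIMIT 2

Result:
id | customer | product | quantity | total  
---+----------+---------+----------+--------
3  | Bob      | Cable   | 1        | 1826.88
1  | Dave     | Headset | 11       | 1792.89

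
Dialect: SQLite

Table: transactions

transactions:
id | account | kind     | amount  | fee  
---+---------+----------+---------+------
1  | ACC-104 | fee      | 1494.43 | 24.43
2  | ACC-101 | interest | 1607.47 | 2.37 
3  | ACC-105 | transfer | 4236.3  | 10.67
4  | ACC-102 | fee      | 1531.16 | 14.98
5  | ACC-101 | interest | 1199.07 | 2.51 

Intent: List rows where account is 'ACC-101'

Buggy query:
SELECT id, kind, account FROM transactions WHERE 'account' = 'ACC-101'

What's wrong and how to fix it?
Bug: Single quotes denote string literals in SQL; the column name is being compared as a constant string

Fix: Remove the quotes around the column name (or use double quotes for an identifier)

Corrected query:
SELECT id, kind, account FROM transactions WHERE account = 'ACC-101'

Result:
id | kind     | account
---+----------+--------
2  | interest | ACC-101
5  | interest | ACC-101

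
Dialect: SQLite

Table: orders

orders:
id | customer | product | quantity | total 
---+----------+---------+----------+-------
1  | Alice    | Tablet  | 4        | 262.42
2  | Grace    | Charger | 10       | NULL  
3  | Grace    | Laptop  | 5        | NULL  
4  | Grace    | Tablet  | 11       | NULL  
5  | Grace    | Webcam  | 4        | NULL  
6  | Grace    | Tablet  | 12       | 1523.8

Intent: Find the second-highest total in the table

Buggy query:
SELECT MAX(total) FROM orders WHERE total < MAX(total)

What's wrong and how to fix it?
Bug: The inner MAX is an aggregate inside WHERE, which is not allowed

Fix: Compute the overall MAX in a subquery, then take MAX of rows below it

Corrected query:
SELECT MAX(total) FROM orders WHERE total < (SELECT MAX(total) FROM orders)

Result:
MAX(total)
----------
262.42    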